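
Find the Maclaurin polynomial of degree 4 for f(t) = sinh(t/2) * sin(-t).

t^4/16 - t^2/2

Write out both Maclaurin series and multiply, keeping only the needed powers.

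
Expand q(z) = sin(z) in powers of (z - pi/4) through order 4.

sqrt(2)*(z - pi/4)^4/48 - sqrt(2)*(z - pi/4)^3/12 - sqrt(2)*(z - pi/4)^2/4 + sqrt(2)*(z - pi/4)/2 + sqrt(2)/2

q(pi/4) = sqrt(2)/2
q′(pi/4) = sqrt(2)/2
q′′(pi/4) = -sqrt(2)/2
q′′′(pi/4) = -sqrt(2)/2
q^(4)(pi/4) = sqrt(2)/2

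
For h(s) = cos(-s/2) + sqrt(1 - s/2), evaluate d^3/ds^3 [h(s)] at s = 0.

Expand each term separately and add.
The coefficient of s^3 in the expansion is -1/128, so h′′′(0) = 3! * (-1/128) = -3/64.

-3/64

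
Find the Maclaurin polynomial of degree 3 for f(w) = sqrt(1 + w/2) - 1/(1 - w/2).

Add the two expansions coefficient-wise.

-15*w^3/128 - 9*w^2/32 - w/4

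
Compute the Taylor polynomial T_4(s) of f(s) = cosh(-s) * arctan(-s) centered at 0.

Multiply the two series term by term and collect like powers.

-s^3/6 - s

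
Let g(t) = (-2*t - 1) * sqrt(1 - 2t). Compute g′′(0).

Distribute the polynomial across the series and collect like powers.
The coefficient of t^2 in the expansion is 5/2, so g′′(0) = 2! * (5/2) = 5.

5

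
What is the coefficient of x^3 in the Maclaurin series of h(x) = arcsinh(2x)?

-4/3

h(0) = 0
h′(0) = 2
h′′(0) = 0
h′′′(0) = -8
Then c_k = h^(k)(0)/k! gives each Taylor coefficient.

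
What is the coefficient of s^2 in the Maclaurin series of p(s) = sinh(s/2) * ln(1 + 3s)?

Expand each factor separately, then convolve coefficients.
p(0) = 0
p′(0) = 0
p′′(0) = 3
The Taylor polynomial is Σ p^(k)(0)/k! · s^k.

3/2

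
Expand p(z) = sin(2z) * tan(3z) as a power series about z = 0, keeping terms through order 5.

Expand each factor separately, then convolve coefficients.
p(0) = 0
p′(0) = 0
p′′(0) = 12
p′′′(0) = 0
p^(4)(0) = 336
p^(5)(0) = 0
Dividing each by k! gives the coefficients c_0, ..., c_5.

14*z^4 + 6*z^2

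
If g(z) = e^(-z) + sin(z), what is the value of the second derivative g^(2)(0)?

Combine the two series term by term.
The coefficient of z^2 in the expansion is 1/2, so g′′(0) = 2! * (1/2) = 1.

1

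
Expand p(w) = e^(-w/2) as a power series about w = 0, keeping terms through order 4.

w^4/384 - w^3/48 + w^2/8 - w/2 + 1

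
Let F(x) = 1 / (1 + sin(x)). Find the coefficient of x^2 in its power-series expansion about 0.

Write 1/(1+u) = 1 - u + u^2 - u^3 + ... and substitute the series for u.

1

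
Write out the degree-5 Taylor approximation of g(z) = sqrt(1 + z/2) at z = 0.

[z^0] = 1;  [z^1] = 1/4;  [z^2] = -1/32;  [z^3] = 1/128;  [z^4] = -5/2048;  [z^5] = 7/8192.

7*z^5/8192 - 5*z^4/2048 + z^3/128 - z^2/32 + z/4 + 1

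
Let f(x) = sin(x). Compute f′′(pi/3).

The coefficient of (x - pi/3)^2 in the expansion is -sqrt(3)/4, so f′′(pi/3) = 2! * (-sqrt(3)/4) = -sqrt(3)/2.

-sqrt(3)/2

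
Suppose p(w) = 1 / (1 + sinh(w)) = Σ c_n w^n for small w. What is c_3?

Write 1/(1+u) = 1 - u + u^2 - u^3 + ... and substitute the series for u.
p(0) = 1
p′(0) = -1
p′′(0) = 2
p′′′(0) = -7
Dividing each by k! gives the coefficients c_0, ..., c_3.

-7/6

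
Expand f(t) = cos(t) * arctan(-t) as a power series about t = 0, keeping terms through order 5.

-49*t^5/120 + 5*t^3/6 - t

Take the Cauchy product of the two expansions.
f(0) = 0
f′(0) = -1
f′′(0) = 0
f′′′(0) = 5
f^(4)(0) = 0
f^(5)(0) = -49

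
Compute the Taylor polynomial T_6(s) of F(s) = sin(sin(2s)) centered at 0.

16*s^5/5 - 8*s^3/3 + 2*s

Compose series: expand the inner function first, then feed it into the outer expansion.
F(0) = 0
F′(0) = 2
F′′(0) = 0
F′′′(0) = -16
F^(4)(0) = 0
F^(5)(0) = 384
F^(6)(0) = 0
Dividing each by k! gives the coefficients c_0, ..., c_6.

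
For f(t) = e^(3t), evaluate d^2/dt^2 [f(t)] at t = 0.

Use the known series and substitute for the argument.
The coefficient of t^2 in the expansion is 9/2, so f′′(0) = 2! * (9/2) = 9.

9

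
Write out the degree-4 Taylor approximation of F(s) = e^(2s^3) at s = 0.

2*s^3 + 1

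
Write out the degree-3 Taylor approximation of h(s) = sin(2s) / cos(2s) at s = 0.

Write the quotient as an unknown series and match coefficients against numerator = denominator · series.
h(0) = 0
h′(0) = 2
h′′(0) = 0
h′′′(0) = 16
Then c_k = h^(k)(0)/k! gives each Taylor coefficient.

8*s^3/3 + 2*s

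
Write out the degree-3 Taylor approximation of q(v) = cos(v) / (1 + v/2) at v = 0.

v^3/8 - v^2/4 - v/2 + 1

Write out both Maclaurin series and multiply, keeping only the needed powers.
[v^0] = 1;  [v^1] = -1/2;  [v^2] = -1/4;  [v^3] = 1/8.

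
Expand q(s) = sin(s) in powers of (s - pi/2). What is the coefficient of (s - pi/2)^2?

-1/2

q(pi/2) = 1
q′(pi/2) = 0
q′′(pi/2) = -1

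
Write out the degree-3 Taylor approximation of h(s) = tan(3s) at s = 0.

h(0) = 0
h′(0) = 3
h′′(0) = 0
h′′′(0) = 54
The Taylor polynomial is Σ h^(k)(0)/k! · s^k.

9*s^3 + 3*s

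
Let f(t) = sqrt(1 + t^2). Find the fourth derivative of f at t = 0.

-3

The coefficient of t^4 in the expansion is -1/8, so f^(4)(0) = 4! * (-1/8) = -3.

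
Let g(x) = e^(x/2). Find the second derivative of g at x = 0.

The coefficient of x^2 in the expansion is 1/8, so g′′(0) = 2! * (1/8) = 1/4.

1/4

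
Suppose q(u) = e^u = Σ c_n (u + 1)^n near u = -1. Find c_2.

e^(-1)/2

q(-1) = e^(-1)
q′(-1) = e^(-1)
q′′(-1) = e^(-1)
So c_2 = q′′(-1)/2! = e^(-1)/2.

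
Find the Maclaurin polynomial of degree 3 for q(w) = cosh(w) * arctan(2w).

Expand each factor separately, then convolve coefficients.
[w^0] = 0;  [w^1] = 2;  [w^2] = 0;  [w^3] = -5/3.

-5*w^3/3 + 2*w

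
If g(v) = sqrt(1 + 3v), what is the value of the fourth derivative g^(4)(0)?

-1215/16

Differentiate repeatedly and evaluate at the center.
From the series, [v^4] g = -405/128; multiply by 4! = 24 to get -1215/16.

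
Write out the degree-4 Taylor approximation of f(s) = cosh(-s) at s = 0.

s^4/24 + s^2/2 + 1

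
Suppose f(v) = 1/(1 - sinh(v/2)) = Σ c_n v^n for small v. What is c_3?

Compose series: expand the inner function first, then feed it into the outer expansion.
[v^0] = 1;  [v^1] = 1/2;  [v^2] = 1/4;  [v^3] = 7/48.

7/48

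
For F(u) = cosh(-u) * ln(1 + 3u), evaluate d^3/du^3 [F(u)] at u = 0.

63

Multiply the two series term by term and collect like powers.
The coefficient of u^3 in the expansion is 21/2, so F′′′(0) = 3! * (21/2) = 63.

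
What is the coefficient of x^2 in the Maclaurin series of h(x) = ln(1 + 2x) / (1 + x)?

-4

Take the Cauchy product of the two expansions.
[x^0] = 0;  [x^1] = 2;  [x^2] = -4.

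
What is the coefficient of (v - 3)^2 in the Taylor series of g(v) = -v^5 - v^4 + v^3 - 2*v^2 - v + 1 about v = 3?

Apply the Taylor formula c_k = f^(k)(a)/k!.
g(3) = -317
g′(3) = -499
g′′(3) = -634
So c_2 = g′′(3)/2! = -317.

-317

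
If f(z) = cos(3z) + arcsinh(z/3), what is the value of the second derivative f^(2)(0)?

Expand each term separately and add.
From the series, [z^2] f = -9/2; multiply by 2! = 2 to get -9.

-9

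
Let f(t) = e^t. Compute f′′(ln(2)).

2

The coefficient of (t - ln(2))^2 in the expansion is 1, so f′′(ln(2)) = 2! * (1) = 2.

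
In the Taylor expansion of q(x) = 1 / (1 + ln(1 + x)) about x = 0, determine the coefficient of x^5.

Use the geometric series for the reciprocal, then substitute.
q(0) = 1
q′(0) = -1
q′′(0) = 3
q′′′(0) = -14
q^(4)(0) = 88
q^(5)(0) = -694
So c_5 = q^(5)(0)/5! = -347/60.

-347/60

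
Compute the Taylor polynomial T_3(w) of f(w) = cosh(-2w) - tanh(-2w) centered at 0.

-8*w^3/3 + 2*w^2 + 2*w + 1

Expand each term separately and add.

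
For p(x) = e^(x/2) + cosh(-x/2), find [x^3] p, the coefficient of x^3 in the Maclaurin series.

Add the two expansions coefficient-wise.
p(0) = 2
p′(0) = 1/2
p′′(0) = 1/2
p′′′(0) = 1/8
Then c_k = p^(k)(0)/k! gives each Taylor coefficient.

1/48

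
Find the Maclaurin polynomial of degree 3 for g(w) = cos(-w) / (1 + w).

Expand each factor separately, then convolve coefficients.
g(0) = 1
g′(0) = -1
g′′(0) = 1
g′′′(0) = -3
Dividing each by k! gives the coefficients c_0, ..., c_3.

-w^3/2 + w^2/2 - w + 1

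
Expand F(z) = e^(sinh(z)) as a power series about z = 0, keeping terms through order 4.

5*z^4/24 + z^3/3 + z^2/2 + z + 1

Plug the Maclaurin series of the inner function into that of the outer and collect terms.
F(0) = 1
F′(0) = 1
F′′(0) = 1
F′′′(0) = 2
F^(4)(0) = 5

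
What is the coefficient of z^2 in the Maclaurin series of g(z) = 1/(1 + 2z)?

4

[z^0] = 1;  [z^1] = -2;  [z^2] = 4.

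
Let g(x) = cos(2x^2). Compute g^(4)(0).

Apply the Taylor formula c_k = f^(k)(a)/k!.
From the series, [x^4] g = -2; multiply by 4! = 24 to get -48.

-48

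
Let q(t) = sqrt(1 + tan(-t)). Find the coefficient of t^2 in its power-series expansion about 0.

-1/8

Substitute the inner expansion into the outer series and collect powers.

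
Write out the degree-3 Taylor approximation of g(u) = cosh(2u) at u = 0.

2*u^2 + 1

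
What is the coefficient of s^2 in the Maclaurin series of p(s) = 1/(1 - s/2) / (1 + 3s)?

31/4

Expand each factor separately, then convolve coefficients.
p(0) = 1
p′(0) = -5/2
p′′(0) = 31/2
So c_2 = p′′(0)/2! = 31/4.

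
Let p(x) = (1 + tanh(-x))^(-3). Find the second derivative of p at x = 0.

Substitute the inner expansion into the outer series and collect powers.
The coefficient of x^2 in the expansion is 6, so p′′(0) = 2! * (6) = 12.

12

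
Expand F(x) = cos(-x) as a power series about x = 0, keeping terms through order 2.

1 - x^2/2

Apply the Taylor formula c_k = f^(k)(a)/k!.
F(0) = 1
F′(0) = 0
F′′(0) = -1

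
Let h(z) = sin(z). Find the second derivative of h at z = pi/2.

From the series, [(z - pi/2)^2] h = -1/2; multiply by 2! = 2 to get -1.

-1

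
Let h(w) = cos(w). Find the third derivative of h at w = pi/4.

The coefficient of (w - pi/4)^3 in the expansion is sqrt(2)/12, so h′′′(pi/4) = 3! * (sqrt(2)/12) = sqrt(2)/2.

sqrt(2)/2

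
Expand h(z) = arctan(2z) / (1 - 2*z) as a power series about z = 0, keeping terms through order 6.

832*z^6/15 + 416*z^5/15 + 32*z^4/3 + 16*z^3/3 + 4*z^2 + 2*z

Expand 1/(denominator) as a geometric series and multiply by the numerator's series.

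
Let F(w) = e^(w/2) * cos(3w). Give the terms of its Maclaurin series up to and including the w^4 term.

1081*w^4/384 - 107*w^3/48 - 35*w^2/8 + w/2 + 1

Take the Cauchy product of the two expansions.
F(0) = 1
F′(0) = 1/2
F′′(0) = -35/4
F′′′(0) = -107/8
F^(4)(0) = 1081/16
Then c_k = F^(k)(0)/k! gives each Taylor coefficient.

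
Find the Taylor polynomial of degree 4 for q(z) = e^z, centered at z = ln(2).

q(ln(2)) = 2
q′(ln(2)) = 2
q′′(ln(2)) = 2
q′′′(ln(2)) = 2
q^(4)(ln(2)) = 2

(z - ln(2))^4/12 + (z - ln(2))^3/3 + (z - ln(2))^2 + 2*(z - ln(2)) + 2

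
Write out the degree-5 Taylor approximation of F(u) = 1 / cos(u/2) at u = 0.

5*u^4/384 + u^2/8 + 1

Invert the denominator's series and multiply.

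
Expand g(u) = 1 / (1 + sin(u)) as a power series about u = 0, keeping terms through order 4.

2*u^4/3 - 5*u^3/6 + u^2 - u + 1

Expand as Σ (-1)^k u^k with u equal to the inner function's series.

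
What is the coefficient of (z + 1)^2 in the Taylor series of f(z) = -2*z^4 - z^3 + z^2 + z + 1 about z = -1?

-8

f(-1) = 0
f′(-1) = 4
f′′(-1) = -16
The Taylor polynomial is Σ f^(k)(-1)/k! · (z + 1)^k.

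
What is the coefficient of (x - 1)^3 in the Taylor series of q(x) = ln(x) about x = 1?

Differentiate repeatedly and evaluate at the center.
q(1) = 0
q′(1) = 1
q′′(1) = -1
q′′′(1) = 2
The Taylor polynomial is Σ q^(k)(1)/k! · (x - 1)^k.

1/3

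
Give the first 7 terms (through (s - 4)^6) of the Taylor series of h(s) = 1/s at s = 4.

(s - 4)^6/16384 - (s - 4)^5/4096 + (s - 4)^4/1024 - (s - 4)^3/256 + (s - 4)^2/64 - (s - 4)/16 + 1/4

[(s - 4)^0] = 1/4;  [(s - 4)^1] = -1/16;  [(s - 4)^2] = 1/64;  [(s - 4)^3] = -1/256;  [(s - 4)^4] = 1/1024;  [(s - 4)^5] = -1/4096;  [(s - 4)^6] = 1/16384.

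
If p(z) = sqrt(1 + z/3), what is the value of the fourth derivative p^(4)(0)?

Use the known series and substitute for the argument.
From the series, [z^4] p = -5/10368; multiply by 4! = 24 to get -5/432.

-5/432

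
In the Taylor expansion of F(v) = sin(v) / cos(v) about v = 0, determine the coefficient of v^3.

Write the quotient as an unknown series and match coefficients against numerator = denominator · series.
[v^0] = 0;  [v^1] = 1;  [v^2] = 0;  [v^3] = 1/3.

1/3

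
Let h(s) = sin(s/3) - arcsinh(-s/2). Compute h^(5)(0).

Add the two expansions coefficient-wise.
The coefficient of s^5 in the expansion is 2219/933120, so h^(5)(0) = 5! * (2219/933120) = 2219/7776.

2219/7776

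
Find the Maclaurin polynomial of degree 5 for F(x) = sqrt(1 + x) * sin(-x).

Take the Cauchy product of the two expansions.
F(0) = 0
F′(0) = -1
F′′(0) = -1
F′′′(0) = 7/4
F^(4)(0) = 1/2
F^(5)(0) = 19/16

19*x^5/1920 + x^4/48 + 7*x^3/24 - x^2/2 - x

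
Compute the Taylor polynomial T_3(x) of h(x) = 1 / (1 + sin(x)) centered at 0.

-5*x^3/6 + x^2 - x + 1

Use the geometric series for the reciprocal, then substitute.
[x^0] = 1;  [x^1] = -1;  [x^2] = 1;  [x^3] = -5/6.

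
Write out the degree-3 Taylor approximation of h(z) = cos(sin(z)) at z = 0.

1 - z^2/2

Let u equal the inner series; expand the outer function in u and truncate.
[z^0] = 1;  [z^1] = 0;  [z^2] = -1/2;  [z^3] = 0.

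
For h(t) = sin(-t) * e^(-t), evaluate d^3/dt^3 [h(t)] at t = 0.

-2

Multiply the two series term by term and collect like powers.
From the series, [t^3] h = -1/3; multiply by 3! = 6 to get -2.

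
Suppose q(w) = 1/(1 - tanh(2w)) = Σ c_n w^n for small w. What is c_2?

4

Plug the Maclaurin series of the inner function into that of the outer and collect terms.
[w^0] = 1;  [w^1] = 2;  [w^2] = 4.
So c_2 = q′′(0)/2! = 4.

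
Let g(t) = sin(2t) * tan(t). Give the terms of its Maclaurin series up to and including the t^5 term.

-2*t^4/3 + 2*t^2

Write out both Maclaurin series and multiply, keeping only the needed powers.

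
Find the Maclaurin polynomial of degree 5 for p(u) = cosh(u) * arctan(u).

Expand each factor separately, then convolve coefficients.

3*u^5/40 + u^3/6 + u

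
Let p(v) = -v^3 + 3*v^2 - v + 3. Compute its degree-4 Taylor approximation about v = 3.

-(v - 3)^3 - 6*(v - 3)^2 - 10*(v - 3)

[(v - 3)^0] = 0;  [(v - 3)^1] = -10;  [(v - 3)^2] = -6;  [(v - 3)^3] = -1;  [(v - 3)^4] = 0.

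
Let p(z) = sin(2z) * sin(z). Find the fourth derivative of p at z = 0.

-40

Multiply the two series term by term and collect like powers.
The coefficient of z^4 in the expansion is -5/3, so p^(4)(0) = 4! * (-5/3) = -40.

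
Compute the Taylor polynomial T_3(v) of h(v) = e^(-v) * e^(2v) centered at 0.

v^3/6 + v^2/2 + v + 1

Write out both Maclaurin series and multiply, keeping only the needed powers.
[v^0] = 1;  [v^1] = 1;  [v^2] = 1/2;  [v^3] = 1/6.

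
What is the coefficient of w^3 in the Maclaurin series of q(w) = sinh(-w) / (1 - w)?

-7/6

Expand each factor separately, then convolve coefficients.
q(0) = 0
q′(0) = -1
q′′(0) = -2
q′′′(0) = -7
So c_3 = q′′′(0)/3! = -7/6.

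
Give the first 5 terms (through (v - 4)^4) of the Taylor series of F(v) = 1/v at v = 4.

[(v - 4)^0] = 1/4;  [(v - 4)^1] = -1/16;  [(v - 4)^2] = 1/64;  [(v - 4)^3] = -1/256;  [(v - 4)^4] = 1/1024.

(v - 4)^4/1024 - (v - 4)^3/256 + (v - 4)^2/64 - (v - 4)/16 + 1/4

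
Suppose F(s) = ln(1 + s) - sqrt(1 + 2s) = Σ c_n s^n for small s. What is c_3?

Combine the two series term by term.
F(0) = -1
F′(0) = 0
F′′(0) = 0
F′′′(0) = -1
So c_3 = F′′′(0)/3! = -1/6.

-1/6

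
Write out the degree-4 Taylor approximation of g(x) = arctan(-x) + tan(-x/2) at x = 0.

Combine the two series term by term.
g(0) = 0
g′(0) = -3/2
g′′(0) = 0
g′′′(0) = 7/4
g^(4)(0) = 0
Then c_k = g^(k)(0)/k! gives each Taylor coefficient.

7*x^3/24 - 3*x/2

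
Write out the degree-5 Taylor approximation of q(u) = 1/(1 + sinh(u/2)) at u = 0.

Compose series: expand the inner function first, then feed it into the outer expansion.
q(0) = 1
q′(0) = -1/2
q′′(0) = 1/2
q′′′(0) = -7/8
q^(4)(0) = 2
q^(5)(0) = -181/32
Then c_k = q^(k)(0)/k! gives each Taylor coefficient.

-181*u^5/3840 + u^4/12 - 7*u^3/48 + u^2/4 - u/2 + 1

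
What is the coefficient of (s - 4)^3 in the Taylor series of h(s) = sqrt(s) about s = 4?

h(4) = 2
h′(4) = 1/4
h′′(4) = -1/32
h′′′(4) = 3/256
The Taylor polynomial is Σ h^(k)(4)/k! · (s - 4)^k.

1/512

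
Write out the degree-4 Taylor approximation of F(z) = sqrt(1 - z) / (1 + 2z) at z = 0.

Write out both Maclaurin series and multiply, keeping only the needed powers.
[z^0] = 1;  [z^1] = -5/2;  [z^2] = 39/8;  [z^3] = -157/16;  [z^4] = 2507/128.

2507*z^4/128 - 157*z^3/16 + 39*z^2/8 - 5*z/2 + 1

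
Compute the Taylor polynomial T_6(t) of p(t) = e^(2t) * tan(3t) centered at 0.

Expand each factor separately, then convolve coefficients.

388*t^6/5 + 262*t^5/5 + 22*t^4 + 15*t^3 + 6*t^2 + 3*t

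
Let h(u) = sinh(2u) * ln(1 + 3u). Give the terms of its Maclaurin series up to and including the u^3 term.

-9*u^3 + 6*u^2

Expand each factor separately, then convolve coefficients.
[u^0] = 0;  [u^1] = 0;  [u^2] = 6;  [u^3] = -9.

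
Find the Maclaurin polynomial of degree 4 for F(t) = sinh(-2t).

-4*t^3/3 - 2*t

F(0) = 0
F′(0) = -2
F′′(0) = 0
F′′′(0) = -8
F^(4)(0) = 0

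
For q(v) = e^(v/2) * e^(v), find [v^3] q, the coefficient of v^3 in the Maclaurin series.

Multiply the two series term by term and collect like powers.
q(0) = 1
q′(0) = 3/2
q′′(0) = 9/4
q′′′(0) = 27/8
Then c_k = q^(k)(0)/k! gives each Taylor coefficient.

9/16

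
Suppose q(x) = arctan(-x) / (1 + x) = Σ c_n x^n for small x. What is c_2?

Multiply the two series term by term and collect like powers.
[x^0] = 0;  [x^1] = -1;  [x^2] = 1.

1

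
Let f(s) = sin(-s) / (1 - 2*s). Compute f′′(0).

-4

Multiply the numerator's expansion by the denominator's geometric series.
From the series, [s^2] f = -2; multiply by 2! = 2 to get -4.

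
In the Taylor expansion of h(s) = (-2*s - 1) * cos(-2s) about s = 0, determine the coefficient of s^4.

-2/3

Distribute the polynomial across the series and collect like powers.
h(0) = -1
h′(0) = -2
h′′(0) = 4
h′′′(0) = 24
h^(4)(0) = -16
The Taylor polynomial is Σ h^(k)(0)/k! · s^k.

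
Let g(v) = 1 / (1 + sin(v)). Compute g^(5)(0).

Expand as Σ (-1)^k u^k with u equal to the inner function's series.
From the series, [v^5] g = -61/120; multiply by 5! = 120 to get -61.

-61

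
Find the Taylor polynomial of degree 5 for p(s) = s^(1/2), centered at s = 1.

[(s - 1)^0] = 1;  [(s - 1)^1] = 1/2;  [(s - 1)^2] = -1/8;  [(s - 1)^3] = 1/16;  [(s - 1)^4] = -5/128;  [(s - 1)^5] = 7/256.

7*(s - 1)^5/256 - 5*(s - 1)^4/128 + (s - 1)^3/16 - (s - 1)^2/8 + (s - 1)/2 + 1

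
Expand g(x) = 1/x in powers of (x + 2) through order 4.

-(x + 2)^4/32 - (x + 2)^3/16 - (x + 2)^2/8 - (x + 2)/4 - 1/2

Differentiate repeatedly and evaluate at the center.
g(-2) = -1/2
g′(-2) = -1/4
g′′(-2) = -1/4
g′′′(-2) = -3/8
g^(4)(-2) = -3/4
The Taylor polynomial is Σ g^(k)(-2)/k! · (x + 2)^k.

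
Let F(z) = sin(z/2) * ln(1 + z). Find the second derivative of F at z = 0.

Multiply the two series term by term and collect like powers.
The coefficient of z^2 in the expansion is 1/2, so F′′(0) = 2! * (1/2) = 1.

1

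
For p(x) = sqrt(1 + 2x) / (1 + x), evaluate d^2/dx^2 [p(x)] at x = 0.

Take the Cauchy product of the two expansions.
From the series, [x^2] p = -1/2; multiply by 2! = 2 to get -1.

-1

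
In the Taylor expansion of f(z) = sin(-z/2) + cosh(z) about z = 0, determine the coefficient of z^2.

1/2

Add the two expansions coefficient-wise.
f(0) = 1
f′(0) = -1/2
f′′(0) = 1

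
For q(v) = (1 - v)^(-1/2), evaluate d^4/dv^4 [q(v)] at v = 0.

The coefficient of v^4 in the expansion is 35/128, so q^(4)(0) = 4! * (35/128) = 105/16.

105/16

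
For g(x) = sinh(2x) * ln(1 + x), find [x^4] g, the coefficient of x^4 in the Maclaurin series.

Write out both Maclaurin series and multiply, keeping only the needed powers.
g(0) = 0
g′(0) = 0
g′′(0) = 4
g′′′(0) = -6
g^(4)(0) = 48

2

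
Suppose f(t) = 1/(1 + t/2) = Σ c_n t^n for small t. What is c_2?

Use the known series and substitute for the argument.
f(0) = 1
f′(0) = -1/2
f′′(0) = 1/2

1/4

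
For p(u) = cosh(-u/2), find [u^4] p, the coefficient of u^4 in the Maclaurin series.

1/384

p(0) = 1
p′(0) = 0
p′′(0) = 1/4
p′′′(0) = 0
p^(4)(0) = 1/16
The Taylor polynomial is Σ p^(k)(0)/k! · u^k.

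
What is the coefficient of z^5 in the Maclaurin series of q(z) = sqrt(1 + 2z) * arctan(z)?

Take the Cauchy product of the two expansions.
q(0) = 0
q′(0) = 1
q′′(0) = 2
q′′′(0) = -5
q^(4)(0) = 4
q^(5)(0) = -31

-31/120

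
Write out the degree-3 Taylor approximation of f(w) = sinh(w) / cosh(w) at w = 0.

-w^3/3 + w

Write the quotient as an unknown series and match coefficients against numerator = denominator · series.
f(0) = 0
f′(0) = 1
f′′(0) = 0
f′′′(0) = -2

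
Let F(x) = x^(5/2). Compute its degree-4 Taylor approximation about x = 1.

-5*(x - 1)^4/128 + 5*(x - 1)^3/16 + 15*(x - 1)^2/8 + 5*(x - 1)/2 + 1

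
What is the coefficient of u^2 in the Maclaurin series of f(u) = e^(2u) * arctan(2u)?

4

Write out both Maclaurin series and multiply, keeping only the needed powers.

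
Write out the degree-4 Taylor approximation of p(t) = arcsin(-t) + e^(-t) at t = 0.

t^4/24 - t^3/3 + t^2/2 - 2*t + 1

Expand each term separately and add.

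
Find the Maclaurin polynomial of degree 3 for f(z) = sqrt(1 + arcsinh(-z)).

Substitute the inner expansion into the outer series and collect powers.

z^3/48 - z^2/8 - z/2 + 1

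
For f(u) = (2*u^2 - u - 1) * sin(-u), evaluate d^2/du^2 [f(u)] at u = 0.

Shift and add copies of the series according to the polynomial's terms.
The coefficient of u^2 in the expansion is 1, so f′′(0) = 2! * (1) = 2.

2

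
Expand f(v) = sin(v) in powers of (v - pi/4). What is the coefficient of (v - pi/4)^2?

[(v - pi/4)^0] = sqrt(2)/2;  [(v - pi/4)^1] = sqrt(2)/2;  [(v - pi/4)^2] = -sqrt(2)/4.
So c_2 = f′′(pi/4)/2! = -sqrt(2)/4.

-sqrt(2)/4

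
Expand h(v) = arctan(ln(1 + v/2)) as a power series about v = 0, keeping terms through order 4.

v^4/64 - v^2/8 + v/2

Compose series: expand the inner function first, then feed it into the outer expansion.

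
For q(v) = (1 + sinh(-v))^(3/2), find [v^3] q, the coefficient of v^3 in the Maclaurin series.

-3/16

Plug the Maclaurin series of the inner function into that of the outer and collect terms.
q(0) = 1
q′(0) = -3/2
q′′(0) = 3/4
q′′′(0) = -9/8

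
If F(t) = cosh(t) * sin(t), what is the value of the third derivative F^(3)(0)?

Write out both Maclaurin series and multiply, keeping only the needed powers.
The coefficient of t^3 in the expansion is 1/3, so F′′′(0) = 3! * (1/3) = 2.

2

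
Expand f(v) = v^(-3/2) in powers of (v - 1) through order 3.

-35*(v - 1)^3/16 + 15*(v - 1)^2/8 - 3*(v - 1)/2 + 1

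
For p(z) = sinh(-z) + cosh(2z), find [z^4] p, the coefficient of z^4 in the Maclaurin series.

Expand each term separately and add.
p(0) = 1
p′(0) = -1
p′′(0) = 4
p′′′(0) = -1
p^(4)(0) = 16
Dividing each by k! gives the coefficients c_0, ..., c_4.

2/3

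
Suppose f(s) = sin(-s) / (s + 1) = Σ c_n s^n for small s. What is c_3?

Expand 1/(denominator) as a geometric series and multiply by the numerator's series.
f(0) = 0
f′(0) = -1
f′′(0) = 2
f′′′(0) = -5
So c_3 = f′′′(0)/3! = -5/6.

-5/6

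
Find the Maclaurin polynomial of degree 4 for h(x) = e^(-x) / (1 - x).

Multiply the numerator's expansion by the denominator's geometric series.
h(0) = 1
h′(0) = 0
h′′(0) = 1
h′′′(0) = 2
h^(4)(0) = 9

3*x^4/8 + x^3/3 + x^2/2 + 1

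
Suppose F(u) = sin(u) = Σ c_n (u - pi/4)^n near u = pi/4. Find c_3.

-sqrt(2)/12

Use the known series and substitute for the argument.
So c_3 = F′′′(pi/4)/3! = -sqrt(2)/12.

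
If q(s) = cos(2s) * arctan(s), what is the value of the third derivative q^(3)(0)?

Take the Cauchy product of the two expansions.
The coefficient of s^3 in the expansion is -7/3, so q′′′(0) = 3! * (-7/3) = -14.

-14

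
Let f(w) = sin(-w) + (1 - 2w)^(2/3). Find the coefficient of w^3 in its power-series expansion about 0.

-37/162

Combine the two series term by term.
f(0) = 1
f′(0) = -7/3
f′′(0) = -8/9
f′′′(0) = -37/27
So c_3 = f′′′(0)/3! = -37/162.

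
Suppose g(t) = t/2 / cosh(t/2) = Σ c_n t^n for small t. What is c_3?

Write the quotient as an unknown series and match coefficients against numerator = denominator · series.
[t^0] = 0;  [t^1] = 1/2;  [t^2] = 0;  [t^3] = -1/16.

-1/16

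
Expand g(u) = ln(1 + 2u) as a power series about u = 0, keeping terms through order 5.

Compute the successive derivatives at the expansion point and divide by k!.
[u^0] = 0;  [u^1] = 2;  [u^2] = -2;  [u^3] = 8/3;  [u^4] = -4;  [u^5] = 32/5.

32*u^5/5 - 4*u^4 + 8*u^3/3 - 2*u^2 + 2*u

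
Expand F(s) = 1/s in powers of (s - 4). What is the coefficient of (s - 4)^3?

-1/256

F(4) = 1/4
F′(4) = -1/16
F′′(4) = 1/32
F′′′(4) = -3/128
So c_3 = F′′′(4)/3! = -1/256.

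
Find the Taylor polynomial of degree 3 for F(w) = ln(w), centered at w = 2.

(w - 2)^3/24 - (w - 2)^2/8 + (w - 2)/2 + ln(2)

Compute the successive derivatives at the expansion point and divide by k!.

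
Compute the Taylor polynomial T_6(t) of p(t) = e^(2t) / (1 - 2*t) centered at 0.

7828*t^6/45 + 1304*t^5/15 + 130*t^4/3 + 64*t^3/3 + 10*t^2 + 4*t + 1

Multiply the numerator's expansion by the denominator's geometric series.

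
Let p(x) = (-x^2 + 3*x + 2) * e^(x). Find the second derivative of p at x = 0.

Shift and add copies of the series according to the polynomial's terms.
The coefficient of x^2 in the expansion is 3, so p′′(0) = 2! * (3) = 6.

6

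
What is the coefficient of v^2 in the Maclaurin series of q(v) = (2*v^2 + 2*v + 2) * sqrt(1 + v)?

11/4

Multiply each power in the prefactor through the base expansion.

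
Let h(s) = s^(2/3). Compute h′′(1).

From the series, [(s - 1)^2] h = -1/9; multiply by 2! = 2 to get -2/9.

-2/9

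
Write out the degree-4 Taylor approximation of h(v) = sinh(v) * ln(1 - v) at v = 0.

Write out both Maclaurin series and multiply, keeping only the needed powers.

-v^4/2 - v^3/2 - v^2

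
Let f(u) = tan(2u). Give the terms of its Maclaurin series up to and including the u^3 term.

8*u^3/3 + 2*u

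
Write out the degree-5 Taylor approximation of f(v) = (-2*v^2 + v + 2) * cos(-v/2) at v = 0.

v^5/384 + 49*v^4/192 - v^3/8 - 9*v^2/4 + v + 2

Distribute the polynomial across the series and collect like powers.
[v^0] = 2;  [v^1] = 1;  [v^2] = -9/4;  [v^3] = -1/8;  [v^4] = 49/192;  [v^5] = 1/384.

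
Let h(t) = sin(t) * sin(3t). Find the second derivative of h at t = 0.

Multiply the two series term by term and collect like powers.
The coefficient of t^2 in the expansion is 3, so h′′(0) = 2! * (3) = 6.

6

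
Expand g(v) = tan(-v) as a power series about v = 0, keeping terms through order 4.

g(0) = 0
g′(0) = -1
g′′(0) = 0
g′′′(0) = -2
g^(4)(0) = 0

-v^3/3 - v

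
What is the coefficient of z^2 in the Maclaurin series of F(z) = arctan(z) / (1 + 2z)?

Write out both Maclaurin series and multiply, keeping only the needed powers.
[z^0] = 0;  [z^1] = 1;  [z^2] = -2.

-2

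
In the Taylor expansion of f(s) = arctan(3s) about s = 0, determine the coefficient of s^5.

243/5

Apply the Taylor formula c_k = f^(k)(a)/k!.
So c_5 = f^(5)(0)/5! = 243/5.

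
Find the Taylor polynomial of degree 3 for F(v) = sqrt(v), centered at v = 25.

F(25) = 5
F′(25) = 1/10
F′′(25) = -1/500
F′′′(25) = 3/25000

(v - 25)^3/50000 - (v - 25)^2/1000 + (v - 25)/10 + 5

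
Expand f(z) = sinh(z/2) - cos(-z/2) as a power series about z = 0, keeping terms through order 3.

z^3/48 + z^2/8 + z/2 - 1

Expand each term separately and add.
f(0) = -1
f′(0) = 1/2
f′′(0) = 1/4
f′′′(0) = 1/8
Dividing each by k! gives the coefficients c_0, ..., c_3.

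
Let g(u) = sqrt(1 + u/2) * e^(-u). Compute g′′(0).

Take the Cauchy product of the two expansions.
The coefficient of u^2 in the expansion is 7/32, so g′′(0) = 2! * (7/32) = 7/16.

7/16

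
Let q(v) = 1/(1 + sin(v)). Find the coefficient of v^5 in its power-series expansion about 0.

-61/120

Compose series: expand the inner function first, then feed it into the outer expansion.
So c_5 = q^(5)(0)/5! = -61/120.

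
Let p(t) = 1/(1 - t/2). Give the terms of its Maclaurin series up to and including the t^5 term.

t^5/32 + t^4/16 + t^3/8 + t^2/4 + t/2 + 1

Differentiate repeatedly and evaluate at the center.
[t^0] = 1;  [t^1] = 1/2;  [t^2] = 1/4;  [t^3] = 1/8;  [t^4] = 1/16;  [t^5] = 1/32.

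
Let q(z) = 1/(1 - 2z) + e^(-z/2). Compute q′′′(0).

Expand each term separately and add.
From the series, [z^3] q = 383/48; multiply by 3! = 6 to get 383/8.

383/8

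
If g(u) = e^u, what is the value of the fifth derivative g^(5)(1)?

The coefficient of (u - 1)^5 in the expansion is e/120, so g^(5)(1) = 5! * (e/120) = e.

e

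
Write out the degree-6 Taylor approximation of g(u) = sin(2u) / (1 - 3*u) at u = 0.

Multiply the numerator's expansion by the denominator's geometric series.

2254*u^6/5 + 2254*u^5/15 + 50*u^4 + 50*u^3/3 + 6*u^2 + 2*u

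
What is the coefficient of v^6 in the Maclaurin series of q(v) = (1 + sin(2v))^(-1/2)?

Let u equal the inner series; expand the outer function in u and truncate.
[v^0] = 1;  [v^1] = -1;  [v^2] = 3/2;  [v^3] = -11/6;  [v^4] = 19/8;  [v^5] = -361/120;  [v^6] = 307/80.

307/80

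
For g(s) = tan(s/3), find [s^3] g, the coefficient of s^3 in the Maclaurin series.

Differentiate repeatedly and evaluate at the center.

1/81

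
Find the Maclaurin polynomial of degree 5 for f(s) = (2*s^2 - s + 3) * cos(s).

Distribute the polynomial across the series and collect like powers.
f(0) = 3
f′(0) = -1
f′′(0) = 1
f′′′(0) = 3
f^(4)(0) = -21
f^(5)(0) = -5

-s^5/24 - 7*s^4/8 + s^3/2 + s^2/2 - s + 3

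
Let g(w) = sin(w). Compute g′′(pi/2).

-1

Compute the successive derivatives at the expansion point and divide by k!.
From the series, [(w - pi/2)^2] g = -1/2; multiply by 2! = 2 to get -1.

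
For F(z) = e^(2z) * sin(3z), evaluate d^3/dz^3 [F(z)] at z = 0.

9

Write out both Maclaurin series and multiply, keeping only the needed powers.
From the series, [z^3] F = 3/2; multiply by 3! = 6 to get 9.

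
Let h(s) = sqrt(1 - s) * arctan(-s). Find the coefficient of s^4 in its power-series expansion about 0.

Write out both Maclaurin series and multiply, keeping only the needed powers.
So c_4 = h^(4)(0)/4! = -5/48.

-5/48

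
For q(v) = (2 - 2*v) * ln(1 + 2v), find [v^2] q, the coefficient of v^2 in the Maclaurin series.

Multiply each power in the prefactor through the base expansion.
q(0) = 0
q′(0) = 4
q′′(0) = -16
Then c_k = q^(k)(0)/k! gives each Taylor coefficient.

-8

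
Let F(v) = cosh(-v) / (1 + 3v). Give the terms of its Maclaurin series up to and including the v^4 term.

2053*v^4/24 - 57*v^3/2 + 19*v^2/2 - 3*v + 1

Expand each factor separately, then convolve coefficients.
[v^0] = 1;  [v^1] = -3;  [v^2] = 19/2;  [v^3] = -57/2;  [v^4] = 2053/24.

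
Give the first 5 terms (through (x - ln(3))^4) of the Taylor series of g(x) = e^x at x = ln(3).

(x - ln(3))^4/8 + (x - ln(3))^3/2 + 3*(x - ln(3))^2/2 + 3*(x - ln(3)) + 3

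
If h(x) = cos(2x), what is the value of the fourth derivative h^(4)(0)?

The coefficient of x^4 in the expansion is 2/3, so h^(4)(0) = 4! * (2/3) = 16.

16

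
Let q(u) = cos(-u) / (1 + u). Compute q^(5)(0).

-65

Take the Cauchy product of the two expansions.
The coefficient of u^5 in the expansion is -13/24, so q^(5)(0) = 5! * (-13/24) = -65.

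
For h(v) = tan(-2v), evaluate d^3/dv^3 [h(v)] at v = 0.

The coefficient of v^3 in the expansion is -8/3, so h′′′(0) = 3! * (-8/3) = -16.

-16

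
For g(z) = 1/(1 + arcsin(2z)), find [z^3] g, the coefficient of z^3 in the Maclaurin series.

Let u equal the inner series; expand the outer function in u and truncate.
g(0) = 1
g′(0) = -2
g′′(0) = 8
g′′′(0) = -56
So c_3 = g′′′(0)/3! = -28/3.

-28/3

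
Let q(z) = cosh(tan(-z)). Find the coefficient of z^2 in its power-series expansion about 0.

Let u equal the inner series; expand the outer function in u and truncate.
[z^0] = 1;  [z^1] = 0;  [z^2] = 1/2.

1/2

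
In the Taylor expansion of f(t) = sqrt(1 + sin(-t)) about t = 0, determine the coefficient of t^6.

Compose series: expand the inner function first, then feed it into the outer expansion.
f(0) = 1
f′(0) = -1/2
f′′(0) = -1/4
f′′′(0) = 1/8
f^(4)(0) = 1/16
f^(5)(0) = -1/32
f^(6)(0) = -1/64
Then c_k = f^(k)(0)/k! gives each Taylor coefficient.

-1/46080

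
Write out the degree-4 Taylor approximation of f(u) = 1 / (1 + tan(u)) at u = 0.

Write 1/(1+u) = 1 - u + u^2 - u^3 + ... and substitute the series for u.
f(0) = 1
f′(0) = -1
f′′(0) = 2
f′′′(0) = -8
f^(4)(0) = 40

5*u^4/3 - 4*u^3/3 + u^2 - u + 1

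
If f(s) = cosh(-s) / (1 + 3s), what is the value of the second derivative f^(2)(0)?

19

Take the Cauchy product of the two expansions.
From the series, [s^2] f = 19/2; multiply by 2! = 2 to get 19.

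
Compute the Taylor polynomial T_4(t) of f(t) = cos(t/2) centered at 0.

t^4/384 - t^2/8 + 1

[t^0] = 1;  [t^1] = 0;  [t^2] = -1/8;  [t^3] = 0;  [t^4] = 1/384.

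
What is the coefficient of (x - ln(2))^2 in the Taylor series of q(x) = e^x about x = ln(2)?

1

Differentiate repeatedly and evaluate at the center.
q(ln(2)) = 2
q′(ln(2)) = 2
q′′(ln(2)) = 2
So c_2 = q′′(ln(2))/2! = 1.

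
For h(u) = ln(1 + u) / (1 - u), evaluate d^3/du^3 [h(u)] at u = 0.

Write out both Maclaurin series and multiply, keeping only the needed powers.
The coefficient of u^3 in the expansion is 5/6, so h′′′(0) = 3! * (5/6) = 5.

5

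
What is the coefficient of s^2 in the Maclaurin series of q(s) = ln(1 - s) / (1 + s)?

Expand each factor separately, then convolve coefficients.
[s^0] = 0;  [s^1] = -1;  [s^2] = 1/2.
So c_2 = q′′(0)/2! = 1/2.

1/2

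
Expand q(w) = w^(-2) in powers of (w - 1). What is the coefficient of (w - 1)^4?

5

q(1) = 1
q′(1) = -2
q′′(1) = 6
q′′′(1) = -24
q^(4)(1) = 120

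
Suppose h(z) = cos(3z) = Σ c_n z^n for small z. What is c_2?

-9/2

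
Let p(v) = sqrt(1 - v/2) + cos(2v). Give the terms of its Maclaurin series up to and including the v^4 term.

4081*v^4/6144 - v^3/128 - 65*v^2/32 - v/4 + 2

Expand each term separately and add.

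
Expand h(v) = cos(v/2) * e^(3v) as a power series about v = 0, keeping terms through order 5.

Take the Cauchy product of the two expansions.
[v^0] = 1;  [v^1] = 3;  [v^2] = 35/8;  [v^3] = 33/8;  [v^4] = 1081/384;  [v^5] = 941/640.

941*v^5/640 + 1081*v^4/384 + 33*v^3/8 + 35*v^2/8 + 3*v + 1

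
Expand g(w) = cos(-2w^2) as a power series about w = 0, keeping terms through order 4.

1 - 2*w^4

g(0) = 1
g′(0) = 0
g′′(0) = 0
g′′′(0) = 0
g^(4)(0) = -48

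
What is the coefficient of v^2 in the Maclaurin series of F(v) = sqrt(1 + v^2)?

F(0) = 1
F′(0) = 0
F′′(0) = 1
The Taylor polynomial is Σ F^(k)(0)/k! · v^k.

1/2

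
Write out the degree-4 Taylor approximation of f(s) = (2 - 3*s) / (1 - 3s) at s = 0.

Multiply each power in the prefactor through the base expansion.

81*s^4 + 27*s^3 + 9*s^2 + 3*s + 2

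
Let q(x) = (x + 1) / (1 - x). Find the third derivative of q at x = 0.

12

Distribute the polynomial across the series and collect like powers.
From the series, [x^3] q = 2; multiply by 3! = 6 to get 12.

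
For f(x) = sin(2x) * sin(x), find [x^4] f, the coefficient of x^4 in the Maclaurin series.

-5/3

Expand each factor separately, then convolve coefficients.
f(0) = 0
f′(0) = 0
f′′(0) = 4
f′′′(0) = 0
f^(4)(0) = -40
So c_4 = f^(4)(0)/4! = -5/3.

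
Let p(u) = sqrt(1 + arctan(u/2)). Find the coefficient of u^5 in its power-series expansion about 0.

Compose series: expand the inner function first, then feed it into the outer expansion.

83/40960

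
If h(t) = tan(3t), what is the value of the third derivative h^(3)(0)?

54

The coefficient of t^3 in the expansion is 9, so h′′′(0) = 3! * (9) = 54.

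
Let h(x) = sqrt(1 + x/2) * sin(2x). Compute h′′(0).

1

Multiply the two series term by term and collect like powers.
From the series, [x^2] h = 1/2; multiply by 2! = 2 to get 1.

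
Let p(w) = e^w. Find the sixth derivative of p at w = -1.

e^(-1)

Apply the Taylor formula c_k = f^(k)(a)/k!.
The coefficient of (w + 1)^6 in the expansion is e^(-1)/720, so p^(6)(-1) = 6! * (e^(-1)/720) = e^(-1).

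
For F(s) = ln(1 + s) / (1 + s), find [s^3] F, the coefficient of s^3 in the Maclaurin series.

Take the Cauchy product of the two expansions.
F(0) = 0
F′(0) = 1
F′′(0) = -3
F′′′(0) = 11
Dividing each by k! gives the coefficients c_0, ..., c_3.

11/6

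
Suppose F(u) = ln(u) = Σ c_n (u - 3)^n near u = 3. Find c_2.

-1/18

Use the known series and substitute for the argument.
F(3) = ln(3)
F′(3) = 1/3
F′′(3) = -1/9
So c_2 = F′′(3)/2! = -1/18.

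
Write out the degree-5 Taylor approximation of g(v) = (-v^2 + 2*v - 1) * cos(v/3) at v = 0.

v^5/972 + 107*v^4/1944 - v^3/9 - 17*v^2/18 + 2*v - 1

Distribute the polynomial across the series and collect like powers.
[v^0] = -1;  [v^1] = 2;  [v^2] = -17/18;  [v^3] = -1/9;  [v^4] = 107/1944;  [v^5] = 1/972.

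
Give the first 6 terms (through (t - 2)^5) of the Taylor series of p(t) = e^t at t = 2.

(t - 2)^5*e^(2)/120 + (t - 2)^4*e^(2)/24 + (t - 2)^3*e^(2)/6 + (t - 2)^2*e^(2)/2 + (t - 2)*e^(2) + e^(2)

p(2) = e^(2)
p′(2) = e^(2)
p′′(2) = e^(2)
p′′′(2) = e^(2)
p^(4)(2) = e^(2)
p^(5)(2) = e^(2)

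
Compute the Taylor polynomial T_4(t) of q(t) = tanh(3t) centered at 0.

[t^0] = 0;  [t^1] = 3;  [t^2] = 0;  [t^3] = -9;  [t^4] = 0.

-9*t^3 + 3*t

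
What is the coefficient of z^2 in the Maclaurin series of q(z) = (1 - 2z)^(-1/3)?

8/9

[z^0] = 1;  [z^1] = 2/3;  [z^2] = 8/9.
So c_2 = q′′(0)/2! = 8/9.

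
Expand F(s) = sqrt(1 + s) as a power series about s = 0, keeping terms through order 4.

-5*s^4/128 + s^3/16 - s^2/8 + s/2 + 1

F(0) = 1
F′(0) = 1/2
F′′(0) = -1/4
F′′′(0) = 3/8
F^(4)(0) = -15/16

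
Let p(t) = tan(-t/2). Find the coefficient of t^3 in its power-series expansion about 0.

-1/24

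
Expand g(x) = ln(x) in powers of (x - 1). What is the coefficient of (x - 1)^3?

Compute the successive derivatives at the expansion point and divide by k!.
So c_3 = g′′′(1)/3! = 1/3.

1/3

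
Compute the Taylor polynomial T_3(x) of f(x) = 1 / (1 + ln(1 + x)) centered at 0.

Expand as Σ (-1)^k u^k with u equal to the inner function's series.
[x^0] = 1;  [x^1] = -1;  [x^2] = 3/2;  [x^3] = -7/3.

-7*x^3/3 + 3*x^2/2 - x + 1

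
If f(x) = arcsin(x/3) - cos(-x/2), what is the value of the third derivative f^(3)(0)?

Combine the two series term by term.
From the series, [x^3] f = 1/162; multiply by 3! = 6 to get 1/27.

1/27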